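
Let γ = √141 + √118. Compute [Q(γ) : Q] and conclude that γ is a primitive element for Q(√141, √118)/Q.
[Q(γ) : Q] = 4 (equivalently, Q(γ) = Q(√141, √118))

Obviously Q(γ) ⊆ Q(√141, √118), and [Q(√141, √118):Q] = 4 (since 141, 118 are distinct squarefree integers > 1 with 16638 not a perfect square). To show equality we compute the minimal polynomial of γ. From γ = √141 + √118: γ^2 = 141 + 2√(16638) + 118 = 259 + 2√(16638), so γ^2 - 259 = 2√(16638); squaring, (γ^2 - 259)^2 = 4·16638, i.e. γ^4 - 518γ^2 + 67081 - 66552 = 0, i.e. γ^4 - 518γ^2 + 529 = 0. So γ is a root of x^4 - 518x^2 + 529. This polynomial is irreducible over Q: it has no rational root (each ±√141 ± √118 is irrational), and any factorization into two quadratics over Q would force √(16638) ∈ Q (pairing opposite roots) or √141, √118 ∈ Q (other pairings), all impossible. Hence [Q(γ):Q] = 4 = [Q(√141, √118):Q], so Q(γ) = Q(√141, √118).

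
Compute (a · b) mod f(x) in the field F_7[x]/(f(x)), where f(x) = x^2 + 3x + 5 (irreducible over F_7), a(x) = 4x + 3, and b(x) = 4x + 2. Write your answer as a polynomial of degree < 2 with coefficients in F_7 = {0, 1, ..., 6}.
a · b ≡ 3 (mod f(x))

Multiply in F_7[x]: a(x)·b(x) = (4x + 3)·(4x + 2) = 2x^2 + 6x + 6. This has degree ≥ 2, so divide by f(x) over F_7: 2x^2 + 6x + 6 = (2)·(x^2 + 3x + 5) + (3). Hence a·b ≡ 3 (mod f). (F_7[x]/(f) is a field with 7^2 = 49 elements since f is irreducible of degree 2.)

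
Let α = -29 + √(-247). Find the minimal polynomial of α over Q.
m_α(x) = x^2 + 58x + 1088

From α + 29 = √(-247), squaring gives (α + 29)^2 = -247, i.e. α^2 + 58α + 841 = -247, so α^2 + 58α + 1088 = 0. The discriminant of x^2 + 58x + 1088 is (58)^2 - 4·(1088) = 3364 - 4352 = -988, and 4·(-247) is not a perfect square in Q since -247 is squarefree and ≠ 1. Hence x^2 + 58x + 1088 is irreducible over Q and is the minimal polynomial of α.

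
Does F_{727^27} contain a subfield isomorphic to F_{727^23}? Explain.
No: F_{727^23} is not a subfield of F_{727^27}

F_{p^m} embeds in F_{p^n} iff m | n. Here 23 ∤ 27 (since 27 = 1·23 + 4 with remainder 4 ≠ 0), so F_{727^23} is not a subfield of F_{727^27}. Equivalently: if it were, the tower law would give 23 = [F_{727^23}:F_727] dividing [F_{727^27}:F_727] = 27, contradiction.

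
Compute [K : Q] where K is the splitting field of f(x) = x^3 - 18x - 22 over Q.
[K : Q] = 6

By the rational root test, any rational root of the monic integer polynomial f(x) = x^3 - 18x - 22 must be an integer dividing the constant term -22, i.e. one of ±{1, 2, 11, 22}. Evaluating: f(1) = -39, f(-1) = -5, f(2) = -50, f(-2) = 6, f(11) = 1111, f(-11) = -1155, f(22) = 10230, f(-22) = -10274; none is 0, so f has no rational root and is therefore irreducible over Q (a cubic with no linear factor over a field is irreducible). For an irreducible cubic, the Galois group is A_3 or S_3 according as the discriminant disc(f) = -4a^3 - 27b^2 = -4·(-18)^3 - 27·(-22)^2 = 10260 is or is not a square in Q. Here disc(f) = 10260 is not a perfect square in Q, so the Galois group of f over Q is not contained in A_3 and must be all of S_3. The splitting field has degree |S_3| = 6 over Q, so [K : Q] = 6.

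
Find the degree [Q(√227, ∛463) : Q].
[Q(√227, ∛463) : Q] = 6

Let L = Q(√227, ∛463). Since Q(√227) ⊂ L and [Q(√227):Q] = 2, the tower law gives 2 | [L:Q]. Likewise Q(∛463) ⊂ L with [Q(∛463):Q] = 3 (because 463 is not a perfect cube), so 3 | [L:Q]. As gcd(2,3) = 1, [L:Q] is divisible by 6. Conversely L is generated over Q by √227 and ∛463, so [L:Q] ≤ 2·3 = 6. Therefore [Q(√227, ∛463) : Q] = 6.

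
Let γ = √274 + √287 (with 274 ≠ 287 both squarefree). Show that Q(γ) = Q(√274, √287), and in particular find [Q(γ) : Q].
[Q(γ) : Q] = 4 (equivalently, Q(γ) = Q(√274, √287))

Obviously Q(γ) ⊆ Q(√274, √287), and [Q(√274, √287):Q] = 4 (since 274, 287 are distinct squarefree integers > 1 with 78638 not a perfect square). To show equality we compute the minimal polynomial of γ. From γ = √274 + √287: γ^2 = 274 + 2√(78638) + 287 = 561 + 2√(78638), so γ^2 - 561 = 2√(78638); squaring, (γ^2 - 561)^2 = 4·78638, i.e. γ^4 - 1122γ^2 + 314721 - 314552 = 0, i.e. γ^4 - 1122γ^2 + 169 = 0. So γ is a root of x^4 - 1122x^2 + 169. This polynomial is irreducible over Q: it has no rational root (each ±√274 ± √287 is irrational), and any factorization into two quadratics over Q would force √(78638) ∈ Q (pairing opposite roots) or √274, √287 ∈ Q (other pairings), all impossible. Hence [Q(γ):Q] = 4 = [Q(√274, √287):Q], so Q(γ) = Q(√274, √287).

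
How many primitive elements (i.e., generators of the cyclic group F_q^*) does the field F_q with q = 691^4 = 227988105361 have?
There are φ(227988105360) = 57471270912 primitive elements

F_q^* is cyclic of order q - 1 = 227988105360. A cyclic group of order m has exactly φ(m) generators. Here m = 227988105360 = 2^4 · 3 · 5 · 23 · 173 · 193 · 1237, so the number of primitive elements is φ(227988105360) = 57471270912.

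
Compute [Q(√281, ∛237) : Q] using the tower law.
[Q(√281, ∛237) : Q] = 6

Let L = Q(√281, ∛237). Since Q(√281) ⊂ L and [Q(√281):Q] = 2, the tower law gives 2 | [L:Q]. Likewise Q(∛237) ⊂ L with [Q(∛237):Q] = 3 (because 237 is not a perfect cube), so 3 | [L:Q]. As gcd(2,3) = 1, [L:Q] is divisible by 6. Conversely L is generated over Q by √281 and ∛237, so [L:Q] ≤ 2·3 = 6. Therefore [Q(√281, ∛237) : Q] = 6.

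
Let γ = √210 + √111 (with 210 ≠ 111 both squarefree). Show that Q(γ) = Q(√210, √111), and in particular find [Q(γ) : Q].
[Q(γ) : Q] = 4 (equivalently, Q(γ) = Q(√210, √111))

Obviously Q(γ) ⊆ Q(√210, √111), and [Q(√210, √111):Q] = 4 (since 210, 111 are distinct squarefree integers > 1 with 23310 not a perfect square). To show equality we compute the minimal polynomial of γ. From γ = √210 + √111: γ^2 = 210 + 2√(23310) + 111 = 321 + 2√(23310), so γ^2 - 321 = 2√(23310); squaring, (γ^2 - 321)^2 = 4·23310, i.e. γ^4 - 642γ^2 + 103041 - 93240 = 0, i.e. γ^4 - 642γ^2 + 9801 = 0. So γ is a root of x^4 - 642x^2 + 9801. This polynomial is irreducible over Q: it has no rational root (each ±√210 ± √111 is irrational), and any factorization into two quadratics over Q would force √(23310) ∈ Q (pairing opposite roots) or √210, √111 ∈ Q (other pairings), all impossible. Hence [Q(γ):Q] = 4 = [Q(√210, √111):Q], so Q(γ) = Q(√210, √111).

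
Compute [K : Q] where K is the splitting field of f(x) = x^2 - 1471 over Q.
[K : Q] = 2

f(x) = x^2 - 1471 factors as (x - √1471)(x + √1471). The splitting field is K = Q(√1471). Since 1471 is squarefree and > 1, it is not a perfect square, so x^2 - 1471 is irreducible over Q and [Q(√1471) : Q] = 2. Hence [K : Q] = 2.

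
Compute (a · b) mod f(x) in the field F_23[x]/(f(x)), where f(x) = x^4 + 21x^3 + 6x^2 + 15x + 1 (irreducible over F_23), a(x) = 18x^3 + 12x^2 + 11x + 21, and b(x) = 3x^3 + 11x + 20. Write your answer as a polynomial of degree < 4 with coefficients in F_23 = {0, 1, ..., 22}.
a · b ≡ 7x^3 + 13x^2 + 4x + 18 (mod f(x))

Multiply in F_23[x]: a(x)·b(x) = (18x^3 + 12x^2 + 11x + 21)·(3x^3 + 11x + 20) = 8x^6 + 13x^5 + x^4 + 3x^3 + 16x^2 + 14x + 6. This has degree ≥ 4, so divide by f(x) over F_23: 8x^6 + 13x^5 + x^4 + 3x^3 + 16x^2 + 14x + 6 = (8x^2 + 6x + 11)·(x^4 + 21x^3 + 6x^2 + 15x + 1) + (7x^3 + 13x^2 + 4x + 18). Hence a·b ≡ 7x^3 + 13x^2 + 4x + 18 (mod f). (F_23[x]/(f) is a field with 23^4 = 279841 elements since f is irreducible of degree 4.)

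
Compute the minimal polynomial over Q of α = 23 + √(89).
m_α(x) = x^2 - 46x + 440

From α - 23 = √(89), squaring gives (α - 23)^2 = 89, i.e. α^2 - 46α + 529 = 89, so α^2 - 46α + 440 = 0. The discriminant of x^2 - 46x + 440 is (-46)^2 - 4·(440) = 2116 - 1760 = 356, and 4·(89) is not a perfect square in Q since 89 is squarefree and ≠ 1. Hence x^2 - 46x + 440 is irreducible over Q and is the minimal polynomial of α.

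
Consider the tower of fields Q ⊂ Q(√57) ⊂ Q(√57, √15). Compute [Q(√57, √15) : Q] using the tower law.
[Q(√57, √15) : Q] = 4

[Q(√57):Q] = 2 (min poly x^2 - 57, irreducible since 57 is squarefree > 1). For the top step, suppose √15 ∈ Q(√57), say √15 = c + d√57 with c, d ∈ Q. Squaring: 15 = c^2 + 57d^2 + 2cd√57. Since √57 ∉ Q this forces 2cd = 0. If d = 0 then √15 = c ∈ Q, contradicting 15 squarefree > 1. If c = 0 then 15 = 57d^2, so 57·15 = (57d)^2 is a perfect square in Q — but 57·15 = 855 is not a perfect square (since 57 and 15 are distinct squarefree integers). Contradiction. Hence √15 ∉ Q(√57), so x^2 - 15 stays irreducible over Q(√57) and [Q(√57, √15) : Q(√57)] = 2. By the tower law, [Q(√57, √15) : Q] = 2 · 2 = 4.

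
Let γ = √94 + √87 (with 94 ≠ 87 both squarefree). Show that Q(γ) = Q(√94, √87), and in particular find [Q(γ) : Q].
[Q(γ) : Q] = 4 (equivalently, Q(γ) = Q(√94, √87))

Obviously Q(γ) ⊆ Q(√94, √87), and [Q(√94, √87):Q] = 4 (since 94, 87 are distinct squarefree integers > 1 with 8178 not a perfect square). To show equality we compute the minimal polynomial of γ. From γ = √94 + √87: γ^2 = 94 + 2√(8178) + 87 = 181 + 2√(8178), so γ^2 - 181 = 2√(8178); squaring, (γ^2 - 181)^2 = 4·8178, i.e. γ^4 - 362γ^2 + 32761 - 32712 = 0, i.e. γ^4 - 362γ^2 + 49 = 0. So γ is a root of x^4 - 362x^2 + 49. This polynomial is irreducible over Q: it has no rational root (each ±√94 ± √87 is irrational), and any factorization into two quadratics over Q would force √(8178) ∈ Q (pairing opposite roots) or √94, √87 ∈ Q (other pairings), all impossible. Hence [Q(γ):Q] = 4 = [Q(√94, √87):Q], so Q(γ) = Q(√94, √87).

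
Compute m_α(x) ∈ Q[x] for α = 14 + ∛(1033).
m_α(x) = x^3 - 42x^2 + 588x - 3777

Set β = α - 14 = ∛(1033), so β^3 = 1033. Then (α - 14)^3 - 1033 = 0, i.e. α is a root of g(x) = (x - 14)^3 - 1033 = x^3 - 42x^2 + 588x - 3777. Since g(x) = h(x - 14) where h(x) = x^3 - 1033, and h is irreducible over Q (because 1033 is not a perfect cube, so h has no rational root, and a monic cubic with no rational root is irreducible), g is also irreducible (irreducibility is preserved under the substitution x → x - 14). Hence m_α(x) = x^3 - 42x^2 + 588x - 3777.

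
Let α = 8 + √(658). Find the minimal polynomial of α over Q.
m_α(x) = x^2 - 16x - 594

From α - 8 = √(658), squaring gives (α - 8)^2 = 658, i.e. α^2 - 16α + 64 = 658, so α^2 - 16α - 594 = 0. The discriminant of x^2 - 16x - 594 is (-16)^2 - 4·(-594) = 256 + 2376 = 2632, and 4·(658) is not a perfect square in Q since 658 is squarefree and ≠ 1. Hence x^2 - 16x - 594 is irreducible over Q and is the minimal polynomial of α.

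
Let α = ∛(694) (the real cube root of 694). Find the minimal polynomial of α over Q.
m_α(x) = x^3 - 694

α satisfies α^3 = 694, so x^3 - 694 annihilates α. By the rational root test, a rational root p/q (in lowest terms) of x^3 - 694 would satisfy p^3 = 694 q^3, forcing q = 1 and p^3 = 694; but 694 is not a perfect cube, contradiction. A monic cubic over Q with no rational root is irreducible (any nontrivial factorization would include a linear factor). Hence x^3 - 694 is the minimal polynomial of α, and in particular [Q(α):Q] = 3.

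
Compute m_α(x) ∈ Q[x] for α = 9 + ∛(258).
m_α(x) = x^3 - 27x^2 + 243x - 987

Set β = α - 9 = ∛(258), so β^3 = 258. Then (α - 9)^3 - 258 = 0, i.e. α is a root of g(x) = (x - 9)^3 - 258 = x^3 - 27x^2 + 243x - 987. Since g(x) = h(x - 9) where h(x) = x^3 - 258, and h is irreducible over Q (because 258 is not a perfect cube, so h has no rational root, and a monic cubic with no rational root is irreducible), g is also irreducible (irreducibility is preserved under the substitution x → x - 9). Hence m_α(x) = x^3 - 27x^2 + 243x - 987.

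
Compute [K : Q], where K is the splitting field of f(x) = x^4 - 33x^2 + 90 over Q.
[K : Q] = 4

Solving the quadratic in x^2: x^2 = (33 ± √(33^2 - 4·90))/2 = (33 ± √729)/2 = (33 ± 27)/2, giving x^2 = 30 or x^2 = 3. So f(x) = (x^2 - 30)(x^2 - 3) and the roots of f are ±√30, ±√3. Hence the splitting field is K = Q(√30, √3). Since 30 and 3 are distinct squarefree integers > 1, their product 90 is not a perfect square, so √3 ∉ Q(√30). By the tower law [K:Q] = [Q(√30,√3):Q(√30)] · [Q(√30):Q] = 2 · 2 = 4.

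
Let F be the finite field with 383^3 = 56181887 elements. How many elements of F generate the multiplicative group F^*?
There are φ(56181886) = 27943680 primitive elements

F_q^* is cyclic of order q - 1 = 56181886. A cyclic group of order m has exactly φ(m) generators. Here m = 56181886 = 2 · 191 · 147073, so the number of primitive elements is φ(56181886) = 27943680.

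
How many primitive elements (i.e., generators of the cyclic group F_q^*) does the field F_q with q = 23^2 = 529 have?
There are φ(528) = 160 primitive elements

F_q^* is cyclic of order q - 1 = 528. A cyclic group of order m has exactly φ(m) generators. Here m = 528 = 2^4 · 3 · 11, so the number of primitive elements is φ(528) = 160.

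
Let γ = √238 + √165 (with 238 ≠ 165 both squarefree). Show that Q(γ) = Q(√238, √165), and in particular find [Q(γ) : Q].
[Q(γ) : Q] = 4 (equivalently, Q(γ) = Q(√238, √165))

Obviously Q(γ) ⊆ Q(√238, √165), and [Q(√238, √165):Q] = 4 (since 238, 165 are distinct squarefree integers > 1 with 39270 not a perfect square). To show equality we compute the minimal polynomial of γ. From γ = √238 + √165: γ^2 = 238 + 2√(39270) + 165 = 403 + 2√(39270), so γ^2 - 403 = 2√(39270); squaring, (γ^2 - 403)^2 = 4·39270, i.e. γ^4 - 806γ^2 + 162409 - 157080 = 0, i.e. γ^4 - 806γ^2 + 5329 = 0. So γ is a root of x^4 - 806x^2 + 5329. This polynomial is irreducible over Q: it has no rational root (each ±√238 ± √165 is irrational), and any factorization into two quadratics over Q would force √(39270) ∈ Q (pairing opposite roots) or √238, √165 ∈ Q (other pairings), all impossible. Hence [Q(γ):Q] = 4 = [Q(√238, √165):Q], so Q(γ) = Q(√238, √165).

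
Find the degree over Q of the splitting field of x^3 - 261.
[K : Q] = 6

The roots of x^3 - 261 are ∛261, ω∛261, ω^2∛261 where ω = e^(2πi/3) is a primitive cube root of unity, so K = Q(∛261, ω). Now [Q(∛261):Q] = 3 (since 261 is not a perfect cube, x^3 - 261 is irreducible) and [Q(ω):Q] = 2. Both 2 and 3 divide [K:Q], and [K:Q] ≤ 3·2 = 6, so [K:Q] = 6. (Equivalently: Q(∛261) ⊂ R but ω ∉ R, so [K : Q(∛261)] = 2.)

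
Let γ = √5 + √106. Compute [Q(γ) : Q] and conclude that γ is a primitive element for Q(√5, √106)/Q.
[Q(γ) : Q] = 4 (equivalently, Q(γ) = Q(√5, √106))

Obviously Q(γ) ⊆ Q(√5, √106), and [Q(√5, √106):Q] = 4 (since 5, 106 are distinct squarefree integers > 1 with 530 not a perfect square). To show equality we compute the minimal polynomial of γ. From γ = √5 + √106: γ^2 = 5 + 2√(530) + 106 = 111 + 2√(530), so γ^2 - 111 = 2√(530); squaring, (γ^2 - 111)^2 = 4·530, i.e. γ^4 - 222γ^2 + 12321 - 2120 = 0, i.e. γ^4 - 222γ^2 + 10201 = 0. So γ is a root of x^4 - 222x^2 + 10201. This polynomial is irreducible over Q: it has no rational root (each ±√5 ± √106 is irrational), and any factorization into two quadratics over Q would force √(530) ∈ Q (pairing opposite roots) or √5, √106 ∈ Q (other pairings), all impossible. Hence [Q(γ):Q] = 4 = [Q(√5, √106):Q], so Q(γ) = Q(√5, √106).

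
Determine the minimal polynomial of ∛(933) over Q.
m_α(x) = x^3 - 933

α satisfies α^3 = 933, so x^3 - 933 annihilates α. By the rational root test, a rational root p/q (in lowest terms) of x^3 - 933 would satisfy p^3 = 933 q^3, forcing q = 1 and p^3 = 933; but 933 is not a perfect cube, contradiction. A monic cubic over Q with no rational root is irreducible (any nontrivial factorization would include a linear factor). Hence x^3 - 933 is the minimal polynomial of α, and in particular [Q(α):Q] = 3.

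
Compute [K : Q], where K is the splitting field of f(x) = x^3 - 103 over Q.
[K : Q] = 6

The roots of x^3 - 103 are ∛103, ω∛103, ω^2∛103 where ω = e^(2πi/3) is a primitive cube root of unity, so K = Q(∛103, ω). Now [Q(∛103):Q] = 3 (since 103 is not a perfect cube, x^3 - 103 is irreducible) and [Q(ω):Q] = 2. Both 2 and 3 divide [K:Q], and [K:Q] ≤ 3·2 = 6, so [K:Q] = 6. (Equivalently: Q(∛103) ⊂ R but ω ∉ R, so [K : Q(∛103)] = 2.)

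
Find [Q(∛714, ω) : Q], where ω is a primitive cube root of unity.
[Q(∛714, ω) : Q] = 6

[Q(∛714):Q] = 3 (min poly x^3 - 714, irreducible since 714 is not a perfect cube). [Q(ω):Q] = 2 (min poly x^2 + x + 1). Since Q(∛714) ⊂ R and ω ∉ R, we have ω ∉ Q(∛714), so x^2 + x + 1 remains irreducible over Q(∛714) and [Q(∛714, ω) : Q(∛714)] = 2. By the tower law, [Q(∛714, ω) : Q] = 3 · 2 = 6. (In fact Q(∛714, ω) is the splitting field of x^3 - 714 over Q.)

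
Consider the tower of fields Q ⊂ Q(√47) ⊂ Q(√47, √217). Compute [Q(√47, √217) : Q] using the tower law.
[Q(√47, √217) : Q] = 4

[Q(√47):Q] = 2 (min poly x^2 - 47, irreducible since 47 is squarefree > 1). For the top step, suppose √217 ∈ Q(√47), say √217 = c + d√47 with c, d ∈ Q. Squaring: 217 = c^2 + 47d^2 + 2cd√47. Since √47 ∉ Q this forces 2cd = 0. If d = 0 then √217 = c ∈ Q, contradicting 217 squarefree > 1. If c = 0 then 217 = 47d^2, so 47·217 = (47d)^2 is a perfect square in Q — but 47·217 = 10199 is not a perfect square (since 47 and 217 are distinct squarefree integers). Contradiction. Hence √217 ∉ Q(√47), so x^2 - 217 stays irreducible over Q(√47) and [Q(√47, √217) : Q(√47)] = 2. By the tower law, [Q(√47, √217) : Q] = 2 · 2 = 4.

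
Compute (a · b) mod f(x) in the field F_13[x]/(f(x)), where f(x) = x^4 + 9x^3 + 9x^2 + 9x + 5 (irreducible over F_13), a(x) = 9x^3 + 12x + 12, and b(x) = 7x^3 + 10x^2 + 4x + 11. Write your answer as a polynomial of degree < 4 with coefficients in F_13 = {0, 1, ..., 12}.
a · b ≡ 4x^3 + 4x^2 + 9x + 12 (mod f(x))

Multiply in F_13[x]: a(x)·b(x) = (9x^3 + 12x + 12)·(7x^3 + 10x^2 + 4x + 11) = 11x^6 + 12x^5 + 3x^4 + 4x^3 + 12x^2 + 11x + 2. This has degree ≥ 4, so divide by f(x) over F_13: 11x^6 + 12x^5 + 3x^4 + 4x^3 + 12x^2 + 11x + 2 = (11x^2 + 4x + 11)·(x^4 + 9x^3 + 9x^2 + 9x + 5) + (4x^3 + 4x^2 + 9x + 12). Hence a·b ≡ 4x^3 + 4x^2 + 9x + 12 (mod f). (F_13[x]/(f) is a field with 13^4 = 28561 elements since f is irreducible of degree 4.)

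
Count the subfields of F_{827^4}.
F_{827^4} has 3 subfields

The subfields of F_{p^n} are exactly the fields F_{p^d} for d | n (each is the fixed field of the unique index-d subgroup of Gal(F_{p^n}/F_p) ≅ Z/nZ). The divisors of n = 4 are {1, 2, 4}, giving 3 subfields: F_{827^1}, F_{827^2}, F_{827^4}.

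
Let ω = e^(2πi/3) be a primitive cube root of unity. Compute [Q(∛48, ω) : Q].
[Q(∛48, ω) : Q] = 6

[Q(∛48):Q] = 3 (min poly x^3 - 48, irreducible since 48 is not a perfect cube). [Q(ω):Q] = 2 (min poly x^2 + x + 1). Since Q(∛48) ⊂ R and ω ∉ R, we have ω ∉ Q(∛48), so x^2 + x + 1 remains irreducible over Q(∛48) and [Q(∛48, ω) : Q(∛48)] = 2. By the tower law, [Q(∛48, ω) : Q] = 3 · 2 = 6. (In fact Q(∛48, ω) is the splitting field of x^3 - 48 over Q.)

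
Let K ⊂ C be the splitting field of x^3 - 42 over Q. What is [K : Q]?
[K : Q] = 6

The roots of x^3 - 42 are ∛42, ω∛42, ω^2∛42 where ω = e^(2πi/3) is a primitive cube root of unity, so K = Q(∛42, ω). Now [Q(∛42):Q] = 3 (since 42 is not a perfect cube, x^3 - 42 is irreducible) and [Q(ω):Q] = 2. Both 2 and 3 divide [K:Q], and [K:Q] ≤ 3·2 = 6, so [K:Q] = 6. (Equivalently: Q(∛42) ⊂ R but ω ∉ R, so [K : Q(∛42)] = 2.)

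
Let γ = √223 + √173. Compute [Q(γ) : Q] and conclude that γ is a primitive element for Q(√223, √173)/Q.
[Q(γ) : Q] = 4 (equivalently, Q(γ) = Q(√223, √173))

Obviously Q(γ) ⊆ Q(√223, √173), and [Q(√223, √173):Q] = 4 (since 223, 173 are distinct squarefree integers > 1 with 38579 not a perfect square). To show equality we compute the minimal polynomial of γ. From γ = √223 + √173: γ^2 = 223 + 2√(38579) + 173 = 396 + 2√(38579), so γ^2 - 396 = 2√(38579); squaring, (γ^2 - 396)^2 = 4·38579, i.e. γ^4 - 792γ^2 + 156816 - 154316 = 0, i.e. γ^4 - 792γ^2 + 2500 = 0. So γ is a root of x^4 - 792x^2 + 2500. This polynomial is irreducible over Q: it has no rational root (each ±√223 ± √173 is irrational), and any factorization into two quadratics over Q would force √(38579) ∈ Q (pairing opposite roots) or √223, √173 ∈ Q (other pairings), all impossible. Hence [Q(γ):Q] = 4 = [Q(√223, √173):Q], so Q(γ) = Q(√223, √173).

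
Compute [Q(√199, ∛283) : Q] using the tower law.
[Q(√199, ∛283) : Q] = 6

Let L = Q(√199, ∛283). Since Q(√199) ⊂ L and [Q(√199):Q] = 2, the tower law gives 2 | [L:Q]. Likewise Q(∛283) ⊂ L with [Q(∛283):Q] = 3 (because 283 is not a perfect cube), so 3 | [L:Q]. As gcd(2,3) = 1, [L:Q] is divisible by 6. Conversely L is generated over Q by √199 and ∛283, so [L:Q] ≤ 2·3 = 6. Therefore [Q(√199, ∛283) : Q] = 6.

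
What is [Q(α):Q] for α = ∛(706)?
[Q(α):Q] = 3

The minimal polynomial of α is x^3 - 706, irreducible over Q since 706 is not a perfect cube (so x^3 - 706 has no rational root). Hence [Q(α):Q] = deg(m_α) = 3.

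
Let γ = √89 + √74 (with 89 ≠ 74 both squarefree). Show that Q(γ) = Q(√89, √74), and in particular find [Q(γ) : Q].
[Q(γ) : Q] = 4 (equivalently, Q(γ) = Q(√89, √74))

Obviously Q(γ) ⊆ Q(√89, √74), and [Q(√89, √74):Q] = 4 (since 89, 74 are distinct squarefree integers > 1 with 6586 not a perfect square). To show equality we compute the minimal polynomial of γ. From γ = √89 + √74: γ^2 = 89 + 2√(6586) + 74 = 163 + 2√(6586), so γ^2 - 163 = 2√(6586); squaring, (γ^2 - 163)^2 = 4·6586, i.e. γ^4 - 326γ^2 + 26569 - 26344 = 0, i.e. γ^4 - 326γ^2 + 225 = 0. So γ is a root of x^4 - 326x^2 + 225. This polynomial is irreducible over Q: it has no rational root (each ±√89 ± √74 is irrational), and any factorization into two quadratics over Q would force √(6586) ∈ Q (pairing opposite roots) or √89, √74 ∈ Q (other pairings), all impossible. Hence [Q(γ):Q] = 4 = [Q(√89, √74):Q], so Q(γ) = Q(√89, √74).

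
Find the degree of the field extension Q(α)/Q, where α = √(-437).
[Q(α):Q] = 2

[Q(α):Q] equals the degree of the minimal polynomial of α. Here α^2 = -437 and x^2 + 437 is irreducible (d = -437 is squarefree, ≠ 1, hence not a square), so deg(m_α) = 2. Thus [Q(α):Q] = 2.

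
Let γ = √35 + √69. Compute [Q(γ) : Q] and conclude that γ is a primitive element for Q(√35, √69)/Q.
[Q(γ) : Q] = 4 (equivalently, Q(γ) = Q(√35, √69))

Obviously Q(γ) ⊆ Q(√35, √69), and [Q(√35, √69):Q] = 4 (since 35, 69 are distinct squarefree integers > 1 with 2415 not a perfect square). To show equality we compute the minimal polynomial of γ. From γ = √35 + √69: γ^2 = 35 + 2√(2415) + 69 = 104 + 2√(2415), so γ^2 - 104 = 2√(2415); squaring, (γ^2 - 104)^2 = 4·2415, i.e. γ^4 - 208γ^2 + 10816 - 9660 = 0, i.e. γ^4 - 208γ^2 + 1156 = 0. So γ is a root of x^4 - 208x^2 + 1156. This polynomial is irreducible over Q: it has no rational root (each ±√35 ± √69 is irrational), and any factorization into two quadratics over Q would force √(2415) ∈ Q (pairing opposite roots) or √35, √69 ∈ Q (other pairings), all impossible. Hence [Q(γ):Q] = 4 = [Q(√35, √69):Q], so Q(γ) = Q(√35, √69).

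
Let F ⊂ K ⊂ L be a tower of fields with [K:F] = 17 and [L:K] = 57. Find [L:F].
[L:F] = 969

The tower law says that for any tower of field extensions F ⊂ K ⊂ L with finite degrees, [L:F] = [L:K] · [K:F]. Here this gives [L:F] = 57 · 17 = 969.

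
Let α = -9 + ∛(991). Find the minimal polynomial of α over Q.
m_α(x) = x^3 + 27x^2 + 243x - 262

Set β = α + 9 = ∛(991), so β^3 = 991. Then (α + 9)^3 - 991 = 0, i.e. α is a root of g(x) = (x + 9)^3 - 991 = x^3 + 27x^2 + 243x - 262. Since g(x) = h(x + 9) where h(x) = x^3 - 991, and h is irreducible over Q (because 991 is not a perfect cube, so h has no rational root, and a monic cubic with no rational root is irreducible), g is also irreducible (irreducibility is preserved under the substitution x → x + 9). Hence m_α(x) = x^3 + 27x^2 + 243x - 262.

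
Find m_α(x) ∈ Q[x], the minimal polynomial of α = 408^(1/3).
m_α(x) = x^3 - 408

α satisfies α^3 = 408, so x^3 - 408 annihilates α. By the rational root test, a rational root p/q (in lowest terms) of x^3 - 408 would satisfy p^3 = 408 q^3, forcing q = 1 and p^3 = 408; but 408 is not a perfect cube, contradiction. A monic cubic over Q with no rational root is irreducible (any nontrivial factorization would include a linear factor). Hence x^3 - 408 is the minimal polynomial of α, and in particular [Q(α):Q] = 3.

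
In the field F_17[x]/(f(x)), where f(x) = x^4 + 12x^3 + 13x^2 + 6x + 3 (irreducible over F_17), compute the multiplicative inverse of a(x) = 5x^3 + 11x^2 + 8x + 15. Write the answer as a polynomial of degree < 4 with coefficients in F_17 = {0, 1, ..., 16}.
a(x)^(-1) ≡ 9x^3 + 9x^2 + 6x + 1 (mod f(x))

Since f is irreducible over F_17, F_17[x]/(f) is a field and a(x) ≠ 0 has an inverse. Apply the extended Euclidean algorithm to f(x) and a(x) in F_17[x]: f(x) = (7x + 4)·a(x) + (15x^2 + 5x + 11);  a(x) = (6x + 1)·(15x^2 + 5x + 11) + (5x + 4);  (15x^2 + 5x + 11) = (3x + 2)·(5x + 4) + (3). The last nonzero remainder is the constant 3 = gcd(f, a) in F_17. Back-substituting through the division chain expresses 3 = s(x)·a(x) + t(x)·f(x) with s(x) ≡ 10x^3 + 10x^2 + x + 3 (mod f), so (10x^3 + 10x^2 + x + 3)·a(x) ≡ 3 (mod f). Multiplying by 3^(-1) ≡ 6 in F_17 gives a(x)^(-1) ≡ 6·(10x^3 + 10x^2 + x + 3) ≡ 9x^3 + 9x^2 + 6x + 1 (mod f). Check: (5x^3 + 11x^2 + 8x + 15)·(9x^3 + 9x^2 + 6x + 1) = 11x^6 + 8x^5 + 14x^4 + 6x^3 + 7x^2 + 13x + 15 ≡ 1 (mod x^4 + 12x^3 + 13x^2 + 6x + 3).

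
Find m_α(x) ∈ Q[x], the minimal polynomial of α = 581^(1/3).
m_α(x) = x^3 - 581

α satisfies α^3 = 581, so x^3 - 581 annihilates α. By the rational root test, a rational root p/q (in lowest terms) of x^3 - 581 would satisfy p^3 = 581 q^3, forcing q = 1 and p^3 = 581; but 581 is not a perfect cube, contradiction. A monic cubic over Q with no rational root is irreducible (any nontrivial factorization would include a linear factor). Hence x^3 - 581 is the minimal polynomial of α, and in particular [Q(α):Q] = 3.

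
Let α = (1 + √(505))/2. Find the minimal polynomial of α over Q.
m_α(x) = x^2 - x - 126

From 2α - 1 = √(505), squaring gives (2α - 1)^2 = 505, i.e. 4α^2 - 4α + 1 = 505, so α^2 - α + (1 - 505)/4 = 0. Since 505 ≡ 1 (mod 4), (1 - 505)/4 = -126 ∈ Z. The polynomial x^2 - x - 126 has discriminant 1 - 4·(-126) = 505, which is not a perfect square in Q (d = 505 is squarefree and ≠ 1), so x^2 - x - 126 is irreducible over Q. It is the minimal polynomial of α.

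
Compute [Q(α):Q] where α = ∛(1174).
[Q(α):Q] = 3

The minimal polynomial of α is x^3 - 1174, irreducible over Q since 1174 is not a perfect cube (so x^3 - 1174 has no rational root). Hence [Q(α):Q] = deg(m_α) = 3.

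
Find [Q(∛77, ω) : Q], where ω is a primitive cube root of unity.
[Q(∛77, ω) : Q] = 6

[Q(∛77):Q] = 3 (min poly x^3 - 77, irreducible since 77 is not a perfect cube). [Q(ω):Q] = 2 (min poly x^2 + x + 1). Since Q(∛77) ⊂ R and ω ∉ R, we have ω ∉ Q(∛77), so x^2 + x + 1 remains irreducible over Q(∛77) and [Q(∛77, ω) : Q(∛77)] = 2. By the tower law, [Q(∛77, ω) : Q] = 3 · 2 = 6. (In fact Q(∛77, ω) is the splitting field of x^3 - 77 over Q.)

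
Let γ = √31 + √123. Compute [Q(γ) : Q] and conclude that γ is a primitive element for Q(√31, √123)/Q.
[Q(γ) : Q] = 4 (equivalently, Q(γ) = Q(√31, √123))

Obviously Q(γ) ⊆ Q(√31, √123), and [Q(√31, √123):Q] = 4 (since 31, 123 are distinct squarefree integers > 1 with 3813 not a perfect square). To show equality we compute the minimal polynomial of γ. From γ = √31 + √123: γ^2 = 31 + 2√(3813) + 123 = 154 + 2√(3813), so γ^2 - 154 = 2√(3813); squaring, (γ^2 - 154)^2 = 4·3813, i.e. γ^4 - 308γ^2 + 23716 - 15252 = 0, i.e. γ^4 - 308γ^2 + 8464 = 0. So γ is a root of x^4 - 308x^2 + 8464. This polynomial is irreducible over Q: it has no rational root (each ±√31 ± √123 is irrational), and any factorization into two quadratics over Q would force √(3813) ∈ Q (pairing opposite roots) or √31, √123 ∈ Q (other pairings), all impossible. Hence [Q(γ):Q] = 4 = [Q(√31, √123):Q], so Q(γ) = Q(√31, √123).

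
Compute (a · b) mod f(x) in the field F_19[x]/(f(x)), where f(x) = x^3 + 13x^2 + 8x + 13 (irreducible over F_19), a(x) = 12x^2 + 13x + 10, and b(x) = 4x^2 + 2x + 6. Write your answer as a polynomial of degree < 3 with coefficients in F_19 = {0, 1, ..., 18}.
a · b ≡ x + 2 (mod f(x))

Multiply in F_19[x]: a(x)·b(x) = (12x^2 + 13x + 10)·(4x^2 + 2x + 6) = 10x^4 + 5x^2 + 3x + 3. This has degree ≥ 3, so divide by f(x) over F_19: 10x^4 + 5x^2 + 3x + 3 = (10x + 3)·(x^3 + 13x^2 + 8x + 13) + (x + 2). Hence a·b ≡ x + 2 (mod f). (F_19[x]/(f) is a field with 19^3 = 6859 elements since f is irreducible of degree 3.)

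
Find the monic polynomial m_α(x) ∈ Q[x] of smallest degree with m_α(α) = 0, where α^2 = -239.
m_α(x) = x^2 + 239

α satisfies α^2 + 239 = 0, so x^2 + 239 annihilates α. Since d = -239 is squarefree and ≠ 1, it is not a perfect square in Q, so x^2 + 239 has no rational root and is therefore irreducible over Q (a degree-2 polynomial over a field is irreducible iff it has no root). Hence m_α(x) = x^2 + 239.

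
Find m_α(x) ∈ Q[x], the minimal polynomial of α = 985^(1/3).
m_α(x) = x^3 - 985

α satisfies α^3 = 985, so x^3 - 985 annihilates α. By the rational root test, a rational root p/q (in lowest terms) of x^3 - 985 would satisfy p^3 = 985 q^3, forcing q = 1 and p^3 = 985; but 985 is not a perfect cube, contradiction. A monic cubic over Q with no rational root is irreducible (any nontrivial factorization would include a linear factor). Hence x^3 - 985 is the minimal polynomial of α, and in particular [Q(α):Q] = 3.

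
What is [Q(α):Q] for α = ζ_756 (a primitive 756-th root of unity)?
[Q(α):Q] = 216

The minimal polynomial of ζ_756 over Q is the 756-th cyclotomic polynomial Φ_756(x), which is irreducible over Q and has degree φ(756) = 216. Hence [Q(α):Q] = φ(756) = 216.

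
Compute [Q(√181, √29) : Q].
[Q(√181, √29) : Q] = 4

[Q(√181):Q] = 2 (min poly x^2 - 181, irreducible since 181 is squarefree > 1). For the top step, suppose √29 ∈ Q(√181), say √29 = c + d√181 with c, d ∈ Q. Squaring: 29 = c^2 + 181d^2 + 2cd√181. Since √181 ∉ Q this forces 2cd = 0. If d = 0 then √29 = c ∈ Q, contradicting 29 squarefree > 1. If c = 0 then 29 = 181d^2, so 181·29 = (181d)^2 is a perfect square in Q — but 181·29 = 5249 is not a perfect square (since 181 and 29 are distinct squarefree integers). Contradiction. Hence √29 ∉ Q(√181), so x^2 - 29 stays irreducible over Q(√181) and [Q(√181, √29) : Q(√181)] = 2. By the tower law, [Q(√181, √29) : Q] = 2 · 2 = 4.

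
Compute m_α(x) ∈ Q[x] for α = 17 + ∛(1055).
m_α(x) = x^3 - 51x^2 + 867x - 5968

Set β = α - 17 = ∛(1055), so β^3 = 1055. Then (α - 17)^3 - 1055 = 0, i.e. α is a root of g(x) = (x - 17)^3 - 1055 = x^3 - 51x^2 + 867x - 5968. Since g(x) = h(x - 17) where h(x) = x^3 - 1055, and h is irreducible over Q (because 1055 is not a perfect cube, so h has no rational root, and a monic cubic with no rational root is irreducible), g is also irreducible (irreducibility is preserved under the substitution x → x - 17). Hence m_α(x) = x^3 - 51x^2 + 867x - 5968.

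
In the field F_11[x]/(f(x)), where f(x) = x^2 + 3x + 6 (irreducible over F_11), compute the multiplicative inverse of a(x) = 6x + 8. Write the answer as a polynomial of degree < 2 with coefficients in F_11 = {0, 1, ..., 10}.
a(x)^(-1) ≡ 4x + 3 (mod f(x))

Since f is irreducible over F_11, F_11[x]/(f) is a field and a(x) ≠ 0 has an inverse. Apply the extended Euclidean algorithm to f(x) and a(x) in F_11[x]: f(x) = (2x + 7)·a(x) + (5). The last nonzero remainder is the constant 5 = gcd(f, a) in F_11. Back-substituting through the division chain expresses 5 = s(x)·a(x) + t(x)·f(x) with s(x) ≡ 9x + 4 (mod f), so (9x + 4)·a(x) ≡ 5 (mod f). Multiplying by 5^(-1) ≡ 9 in F_11 gives a(x)^(-1) ≡ 9·(9x + 4) ≡ 4x + 3 (mod f). Check: (6x + 8)·(4x + 3) = 2x^2 + 6x + 2 ≡ 1 (mod x^2 + 3x + 6).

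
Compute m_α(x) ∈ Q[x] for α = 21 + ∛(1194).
m_α(x) = x^3 - 63x^2 + 1323x - 10455

Set β = α - 21 = ∛(1194), so β^3 = 1194. Then (α - 21)^3 - 1194 = 0, i.e. α is a root of g(x) = (x - 21)^3 - 1194 = x^3 - 63x^2 + 1323x - 10455. Since g(x) = h(x - 21) where h(x) = x^3 - 1194, and h is irreducible over Q (because 1194 is not a perfect cube, so h has no rational root, and a monic cubic with no rational root is irreducible), g is also irreducible (irreducibility is preserved under the substitution x → x - 21). Hence m_α(x) = x^3 - 63x^2 + 1323x - 10455.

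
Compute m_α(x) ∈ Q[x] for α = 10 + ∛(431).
m_α(x) = x^3 - 30x^2 + 300x - 1431

Set β = α - 10 = ∛(431), so β^3 = 431. Then (α - 10)^3 - 431 = 0, i.e. α is a root of g(x) = (x - 10)^3 - 431 = x^3 - 30x^2 + 300x - 1431. Since g(x) = h(x - 10) where h(x) = x^3 - 431, and h is irreducible over Q (because 431 is not a perfect cube, so h has no rational root, and a monic cubic with no rational root is irreducible), g is also irreducible (irreducibility is preserved under the substitution x → x - 10). Hence m_α(x) = x^3 - 30x^2 + 300x - 1431.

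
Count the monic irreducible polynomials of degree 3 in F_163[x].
There are 1443528 monic irreducible polynomials of degree 3 over F_163

Each element of F_{163^3} that lies in no proper subfield is a root of exactly one monic irreducible of degree 3 over F_163, and each such polynomial has 3 distinct roots in F_{163^3}. By Möbius inversion the count is N_163(3) = (1/3) Σ_{d|3} μ(3/d) · 163^d = (1/3)(μ(3)·163^1 + μ(1)·163^3) = 4330584/3 = 1443528.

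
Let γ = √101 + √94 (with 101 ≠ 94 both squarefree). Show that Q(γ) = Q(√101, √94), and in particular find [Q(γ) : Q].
[Q(γ) : Q] = 4 (equivalently, Q(γ) = Q(√101, √94))

Obviously Q(γ) ⊆ Q(√101, √94), and [Q(√101, √94):Q] = 4 (since 101, 94 are distinct squarefree integers > 1 with 9494 not a perfect square). To show equality we compute the minimal polynomial of γ. From γ = √101 + √94: γ^2 = 101 + 2√(9494) + 94 = 195 + 2√(9494), so γ^2 - 195 = 2√(9494); squaring, (γ^2 - 195)^2 = 4·9494, i.e. γ^4 - 390γ^2 + 38025 - 37976 = 0, i.e. γ^4 - 390γ^2 + 49 = 0. So γ is a root of x^4 - 390x^2 + 49. This polynomial is irreducible over Q: it has no rational root (each ±√101 ± √94 is irrational), and any factorization into two quadratics over Q would force √(9494) ∈ Q (pairing opposite roots) or √101, √94 ∈ Q (other pairings), all impossible. Hence [Q(γ):Q] = 4 = [Q(√101, √94):Q], so Q(γ) = Q(√101, √94).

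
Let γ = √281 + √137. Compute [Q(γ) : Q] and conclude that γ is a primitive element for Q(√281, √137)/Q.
[Q(γ) : Q] = 4 (equivalently, Q(γ) = Q(√281, √137))

Obviously Q(γ) ⊆ Q(√281, √137), and [Q(√281, √137):Q] = 4 (since 281, 137 are distinct squarefree integers > 1 with 38497 not a perfect square). To show equality we compute the minimal polynomial of γ. From γ = √281 + √137: γ^2 = 281 + 2√(38497) + 137 = 418 + 2√(38497), so γ^2 - 418 = 2√(38497); squaring, (γ^2 - 418)^2 = 4·38497, i.e. γ^4 - 836γ^2 + 174724 - 153988 = 0, i.e. γ^4 - 836γ^2 + 20736 = 0. So γ is a root of x^4 - 836x^2 + 20736. This polynomial is irreducible over Q: it has no rational root (each ±√281 ± √137 is irrational), and any factorization into two quadratics over Q would force √(38497) ∈ Q (pairing opposite roots) or √281, √137 ∈ Q (other pairings), all impossible. Hence [Q(γ):Q] = 4 = [Q(√281, √137):Q], so Q(γ) = Q(√281, √137).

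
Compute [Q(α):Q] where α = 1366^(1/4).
[Q(α):Q] = 4

α is a root of x^4 - 1366. By Eisenstein's criterion at the prime p = 2 (which divides the constant term 1366 but p^2 = 4 does not, since 1366 is squarefree), x^4 - 1366 is irreducible over Q. Hence [Q(α):Q] = 4.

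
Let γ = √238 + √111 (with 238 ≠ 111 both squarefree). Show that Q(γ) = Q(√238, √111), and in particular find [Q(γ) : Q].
[Q(γ) : Q] = 4 (equivalently, Q(γ) = Q(√238, √111))

Obviously Q(γ) ⊆ Q(√238, √111), and [Q(√238, √111):Q] = 4 (since 238, 111 are distinct squarefree integers > 1 with 26418 not a perfect square). To show equality we compute the minimal polynomial of γ. From γ = √238 + √111: γ^2 = 238 + 2√(26418) + 111 = 349 + 2√(26418), so γ^2 - 349 = 2√(26418); squaring, (γ^2 - 349)^2 = 4·26418, i.e. γ^4 - 698γ^2 + 121801 - 105672 = 0, i.e. γ^4 - 698γ^2 + 16129 = 0. So γ is a root of x^4 - 698x^2 + 16129. This polynomial is irreducible over Q: it has no rational root (each ±√238 ± √111 is irrational), and any factorization into two quadratics over Q would force √(26418) ∈ Q (pairing opposite roots) or √238, √111 ∈ Q (other pairings), all impossible. Hence [Q(γ):Q] = 4 = [Q(√238, √111):Q], so Q(γ) = Q(√238, √111).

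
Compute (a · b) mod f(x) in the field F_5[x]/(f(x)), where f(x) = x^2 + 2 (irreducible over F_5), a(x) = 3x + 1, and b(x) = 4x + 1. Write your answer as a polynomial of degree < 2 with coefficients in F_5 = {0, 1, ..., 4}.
a · b ≡ 2x + 2 (mod f(x))

Multiply in F_5[x]: a(x)·b(x) = (3x + 1)·(4x + 1) = 2x^2 + 2x + 1. This has degree ≥ 2, so divide by f(x) over F_5: 2x^2 + 2x + 1 = (2)·(x^2 + 2) + (2x + 2). Hence a·b ≡ 2x + 2 (mod f). (F_5[x]/(f) is a field with 5^2 = 25 elements since f is irreducible of degree 2.)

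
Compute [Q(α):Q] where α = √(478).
[Q(α):Q] = 2

[Q(α):Q] equals the degree of the minimal polynomial of α. Here α^2 = 478 and x^2 - 478 is irreducible (d = 478 is squarefree, ≠ 1, hence not a square), so deg(m_α) = 2. Thus [Q(α):Q] = 2.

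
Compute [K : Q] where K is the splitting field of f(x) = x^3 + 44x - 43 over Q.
[K : Q] = 6

By the rational root test, any rational root of the monic integer polynomial f(x) = x^3 + 44x - 43 must be an integer dividing the constant term -43, i.e. one of ±{1, 43}. Evaluating: f(1) = 2, f(-1) = -88, f(43) = 81356, f(-43) = -81442; none is 0, so f has no rational root and is therefore irreducible over Q (a cubic with no linear factor over a field is irreducible). For an irreducible cubic, the Galois group is A_3 or S_3 according as the discriminant disc(f) = -4a^3 - 27b^2 = -4·(44)^3 - 27·(-43)^2 = -390659 is or is not a square in Q. Here disc(f) = -390659 is not a perfect square in Q, so the Galois group of f over Q is not contained in A_3 and must be all of S_3. The splitting field has degree |S_3| = 6 over Q, so [K : Q] = 6.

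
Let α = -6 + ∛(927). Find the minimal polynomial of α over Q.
m_α(x) = x^3 + 18x^2 + 108x - 711

Set β = α + 6 = ∛(927), so β^3 = 927. Then (α + 6)^3 - 927 = 0, i.e. α is a root of g(x) = (x + 6)^3 - 927 = x^3 + 18x^2 + 108x - 711. Since g(x) = h(x + 6) where h(x) = x^3 - 927, and h is irreducible over Q (because 927 is not a perfect cube, so h has no rational root, and a monic cubic with no rational root is irreducible), g is also irreducible (irreducibility is preserved under the substitution x → x + 6). Hence m_α(x) = x^3 + 18x^2 + 108x - 711.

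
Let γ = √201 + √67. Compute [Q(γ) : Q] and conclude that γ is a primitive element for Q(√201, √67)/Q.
[Q(γ) : Q] = 4 (equivalently, Q(γ) = Q(√201, √67))

Obviously Q(γ) ⊆ Q(√201, √67), and [Q(√201, √67):Q] = 4 (since 201, 67 are distinct squarefree integers > 1 with 13467 not a perfect square). To show equality we compute the minimal polynomial of γ. From γ = √201 + √67: γ^2 = 201 + 2√(13467) + 67 = 268 + 2√(13467), so γ^2 - 268 = 2√(13467); squaring, (γ^2 - 268)^2 = 4·13467, i.e. γ^4 - 536γ^2 + 71824 - 53868 = 0, i.e. γ^4 - 536γ^2 + 17956 = 0. So γ is a root of x^4 - 536x^2 + 17956. This polynomial is irreducible over Q: it has no rational root (each ±√201 ± √67 is irrational), and any factorization into two quadratics over Q would force √(13467) ∈ Q (pairing opposite roots) or √201, √67 ∈ Q (other pairings), all impossible. Hence [Q(γ):Q] = 4 = [Q(√201, √67):Q], so Q(γ) = Q(√201, √67).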